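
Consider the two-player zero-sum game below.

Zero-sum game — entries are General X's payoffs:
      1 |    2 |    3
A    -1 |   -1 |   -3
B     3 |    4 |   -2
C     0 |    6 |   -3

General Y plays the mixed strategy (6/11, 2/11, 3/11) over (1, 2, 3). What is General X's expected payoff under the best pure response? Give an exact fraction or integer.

A: (-1)·(6/11) + (-1)·(2/11) + (-3)·(3/11) = -17/11.
B: (3)·(6/11) + (4)·(2/11) + (-2)·(3/11) = 20/11.
C: (0)·(6/11) + (6)·(2/11) + (-3)·(3/11) = 3/11.
The best pure response is B with expected payoff 20/11.

20/11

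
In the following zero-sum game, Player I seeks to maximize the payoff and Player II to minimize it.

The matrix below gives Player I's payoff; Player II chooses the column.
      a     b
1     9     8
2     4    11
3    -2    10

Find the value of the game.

Row 3 is strictly dominated by row 2, so Player I never plays it.
The remaining 2×2 game on (1, 2) × (a, b) has no saddle point. Let Player I play 1 with probability p; indifference gives 9p + 4(1−p) = 8p + 11(1−p), so p = 7/8.
Similarly Player II's optimal q on a is 3/8, and the value is 9·(3/8) + (8)·(5/8) = 67/8.

67/8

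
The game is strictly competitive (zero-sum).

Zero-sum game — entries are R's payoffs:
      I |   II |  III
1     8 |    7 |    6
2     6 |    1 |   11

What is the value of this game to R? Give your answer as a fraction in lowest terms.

Column I is strictly dominated by II for C (it gives R more in every row).
The remaining 2×2 game on (1, 2) × (II, III) has no saddle point. Let R play 1 with probability p; indifference gives 7p + (1−p) = 6p + 11(1−p), so p = 10/11.
Similarly C's optimal q on II is 5/11, and the value is 7·(5/11) + (6)·(6/11) = 71/11.

71/11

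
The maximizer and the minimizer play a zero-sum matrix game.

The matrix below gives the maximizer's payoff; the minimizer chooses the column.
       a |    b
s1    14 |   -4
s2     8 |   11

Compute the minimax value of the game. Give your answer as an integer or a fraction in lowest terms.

Row minima are -4 and 8, so the maximizer's maximin is 8; column maxima are 14 and 11, so the minimizer's minimax is 11. These differ, so the equilibrium is in mixed strategies.
Let the maximizer play s1 with probability p. The minimizer is indifferent when 14p + 8(1−p) = −4p + 11(1−p), giving p = 1/7.
Let the minimizer play a with probability q. The maximizer is indifferent when 14q − 4(1−q) = 8q + 11(1−q), giving q = 5/7.
The value is 14·(5/7) + (-4)·(2/7) = 62/7.

62/7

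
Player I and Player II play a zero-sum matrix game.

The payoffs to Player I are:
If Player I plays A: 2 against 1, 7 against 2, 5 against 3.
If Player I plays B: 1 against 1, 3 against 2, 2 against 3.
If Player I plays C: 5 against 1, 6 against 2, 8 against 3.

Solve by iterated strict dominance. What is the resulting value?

5

Column 3 is strictly dominated by 1 for Player II (2<5, 1<2, 5<8); eliminate 3.
Row B is strictly dominated by row A (2>1, 7>3); eliminate B.
Column 2 is strictly dominated by 1 for Player II (2<7, 5<6); eliminate 2.
Row A is strictly dominated by row C (5>2); eliminate A.
Only (C, 1) remains, with payoff 5.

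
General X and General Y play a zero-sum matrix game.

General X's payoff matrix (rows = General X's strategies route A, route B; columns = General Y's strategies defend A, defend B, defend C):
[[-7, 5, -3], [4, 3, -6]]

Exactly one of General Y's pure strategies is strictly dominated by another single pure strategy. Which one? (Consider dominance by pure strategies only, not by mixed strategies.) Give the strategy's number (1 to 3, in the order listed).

General Y prefers columns that give General X less. Compare defend B with defend C: -3 < 5, -6 < 3.
So defend C strictly dominates defend B for General Y; defend B is strictly dominated.

2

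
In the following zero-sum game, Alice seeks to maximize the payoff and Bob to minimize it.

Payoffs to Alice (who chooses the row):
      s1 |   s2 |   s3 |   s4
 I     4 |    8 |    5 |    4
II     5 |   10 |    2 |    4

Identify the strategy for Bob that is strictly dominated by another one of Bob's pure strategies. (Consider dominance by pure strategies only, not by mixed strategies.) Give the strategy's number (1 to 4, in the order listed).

Bob prefers columns that give Alice less. Compare s2 with s1: 4 < 8, 5 < 10.
So s1 strictly dominates s2 for Bob; s2 is strictly dominated.

2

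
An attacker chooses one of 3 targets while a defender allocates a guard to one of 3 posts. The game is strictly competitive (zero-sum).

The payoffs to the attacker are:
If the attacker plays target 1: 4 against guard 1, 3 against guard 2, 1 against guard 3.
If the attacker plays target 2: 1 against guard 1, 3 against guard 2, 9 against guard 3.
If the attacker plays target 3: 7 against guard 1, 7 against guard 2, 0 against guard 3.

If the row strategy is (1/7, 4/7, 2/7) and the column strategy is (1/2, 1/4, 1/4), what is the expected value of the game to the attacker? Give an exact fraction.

55/14

Against (1/2, 1/4, 1/4), each row's expected payoff is target 1: 3; target 2: 7/2; target 3: 21/4.
Taking the (1/7, 4/7, 2/7)-weighted average: (1/7)·(3) + (4/7)·(7/2) + (2/7)·(21/4) = 55/14.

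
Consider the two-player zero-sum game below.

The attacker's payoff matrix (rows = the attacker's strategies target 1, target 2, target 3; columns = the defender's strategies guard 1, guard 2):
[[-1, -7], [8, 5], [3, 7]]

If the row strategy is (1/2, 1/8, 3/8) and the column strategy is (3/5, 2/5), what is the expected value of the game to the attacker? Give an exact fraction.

7/8

Against (3/5, 2/5), each row's expected payoff is target 1: -17/5; target 2: 34/5; target 3: 23/5.
Taking the (1/2, 1/8, 3/8)-weighted average: (1/2)·(-17/5) + (1/8)·(34/5) + (3/8)·(23/5) = 7/8.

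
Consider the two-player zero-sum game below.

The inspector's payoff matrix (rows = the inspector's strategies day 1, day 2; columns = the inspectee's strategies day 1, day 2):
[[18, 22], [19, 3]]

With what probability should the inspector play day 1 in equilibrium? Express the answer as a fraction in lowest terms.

4/5

Row minima are 18 and 3, so the inspector's maximin is 18; column maxima are 19 and 22, so the inspectee's minimax is 19. These differ, so the equilibrium is in mixed strategies.
Let the inspector play day 1 with probability p. The inspectee is indifferent when 18p + 19(1−p) = 22p + 3(1−p), giving p = 4/5.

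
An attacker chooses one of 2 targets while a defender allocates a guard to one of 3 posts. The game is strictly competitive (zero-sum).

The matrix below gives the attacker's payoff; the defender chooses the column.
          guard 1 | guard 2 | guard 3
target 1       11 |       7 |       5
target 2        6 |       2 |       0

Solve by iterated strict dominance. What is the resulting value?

5

Column guard 1 is strictly dominated by guard 2 for the defender (7<11, 2<6); eliminate guard 1.
Row target 2 is strictly dominated by row target 1 (7>2, 5>0); eliminate target 2.
Column guard 2 is strictly dominated by guard 3 for the defender (5<7); eliminate guard 2.
Only (target 1, guard 3) remains, with payoff 5.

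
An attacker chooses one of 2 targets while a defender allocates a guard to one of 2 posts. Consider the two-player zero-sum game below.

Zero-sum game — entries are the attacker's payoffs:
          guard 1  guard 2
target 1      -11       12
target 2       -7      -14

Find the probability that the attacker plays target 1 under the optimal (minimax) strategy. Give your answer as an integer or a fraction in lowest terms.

Row minima are -11 and -14, so the attacker's maximin is -11; column maxima are -7 and 12, so the defender's minimax is -7. These differ, so the equilibrium is in mixed strategies.
Let the attacker play target 1 with probability p. The defender is indifferent when −11p − 7(1−p) = 12p − 14(1−p), giving p = 7/30.

7/30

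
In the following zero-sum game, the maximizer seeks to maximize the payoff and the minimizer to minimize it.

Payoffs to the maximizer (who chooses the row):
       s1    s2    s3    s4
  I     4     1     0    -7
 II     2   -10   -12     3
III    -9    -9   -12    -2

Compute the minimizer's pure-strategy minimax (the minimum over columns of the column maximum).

The worst case (largest entry) in each column is s1: 4, s2: 1, s3: 0, s4: 3.
The best (smallest) of these is 0.

0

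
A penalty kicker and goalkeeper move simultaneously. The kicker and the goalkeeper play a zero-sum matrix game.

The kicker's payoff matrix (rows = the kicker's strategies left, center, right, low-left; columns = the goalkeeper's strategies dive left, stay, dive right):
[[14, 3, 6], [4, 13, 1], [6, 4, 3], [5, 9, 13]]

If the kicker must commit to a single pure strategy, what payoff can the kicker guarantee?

The worst-case payoff for each row is left: 3, center: 1, right: 3, low-left: 5.
The best of these is 5.

5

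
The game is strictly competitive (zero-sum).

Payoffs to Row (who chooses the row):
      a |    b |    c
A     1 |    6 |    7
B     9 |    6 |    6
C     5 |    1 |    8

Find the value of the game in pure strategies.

Row minima: 1, 6, 1 → Row's maximin is 6.
Column maxima: 9, 6, 8 → Column's minimax is 6.
They coincide at (B, b), so the value is 6.

6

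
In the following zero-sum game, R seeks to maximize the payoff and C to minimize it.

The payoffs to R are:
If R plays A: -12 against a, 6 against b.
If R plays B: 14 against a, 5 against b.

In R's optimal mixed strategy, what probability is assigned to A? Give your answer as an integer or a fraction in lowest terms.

Row minima are -12 and 5, so R's maximin is 5; column maxima are 14 and 6, so C's minimax is 6. These differ, so the equilibrium is in mixed strategies.
Let R play A with probability p. C is indifferent when −12p + 14(1−p) = 6p + 5(1−p), giving p = 1/3.

1/3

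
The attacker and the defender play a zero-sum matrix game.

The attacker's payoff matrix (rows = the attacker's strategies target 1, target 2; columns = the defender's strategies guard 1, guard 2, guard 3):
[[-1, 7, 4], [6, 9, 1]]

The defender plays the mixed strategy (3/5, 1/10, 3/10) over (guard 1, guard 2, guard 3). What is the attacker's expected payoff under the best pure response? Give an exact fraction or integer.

target 1: (-1)·(3/5) + (7)·(1/10) + (4)·(3/10) = 13/10.
target 2: (6)·(3/5) + (9)·(1/10) + (1)·(3/10) = 24/5.
The best pure response is target 2 with expected payoff 24/5.

24/5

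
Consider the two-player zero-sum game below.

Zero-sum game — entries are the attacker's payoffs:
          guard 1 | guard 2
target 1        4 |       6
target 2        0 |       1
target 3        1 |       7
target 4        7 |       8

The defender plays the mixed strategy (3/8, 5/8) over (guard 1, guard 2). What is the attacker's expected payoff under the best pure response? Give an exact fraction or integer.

61/8

target 1: (4)·(3/8) + (6)·(5/8) = 21/4.
target 2: (0)·(3/8) + (1)·(5/8) = 5/8.
target 3: (1)·(3/8) + (7)·(5/8) = 19/4.
target 4: (7)·(3/8) + (8)·(5/8) = 61/8.
The best pure response is target 4 with expected payoff 61/8.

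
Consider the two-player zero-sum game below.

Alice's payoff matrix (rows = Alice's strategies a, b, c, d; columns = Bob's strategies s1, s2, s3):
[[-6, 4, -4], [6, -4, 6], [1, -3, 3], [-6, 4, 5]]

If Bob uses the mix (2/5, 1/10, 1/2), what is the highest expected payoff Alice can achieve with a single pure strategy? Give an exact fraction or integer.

a: (-6)·(2/5) + (4)·(1/10) + (-4)·(1/2) = -4.
b: (6)·(2/5) + (-4)·(1/10) + (6)·(1/2) = 5.
c: (1)·(2/5) + (-3)·(1/10) + (3)·(1/2) = 8/5.
d: (-6)·(2/5) + (4)·(1/10) + (5)·(1/2) = 1/2.
The best pure response is b with expected payoff 5.

5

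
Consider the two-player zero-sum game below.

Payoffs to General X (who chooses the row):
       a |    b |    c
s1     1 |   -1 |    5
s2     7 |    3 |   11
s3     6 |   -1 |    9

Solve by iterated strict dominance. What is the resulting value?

3

Row s3 is strictly dominated by row s2 (7>6, 3>-1, 11>9); eliminate s3.
Row s1 is strictly dominated by row s2 (7>1, 3>-1, 11>5); eliminate s1.
Column a is strictly dominated by b for General Y (3<7); eliminate a.
Column c is strictly dominated by b for General Y (3<11); eliminate c.
Only (s2, b) remains, with payoff 3.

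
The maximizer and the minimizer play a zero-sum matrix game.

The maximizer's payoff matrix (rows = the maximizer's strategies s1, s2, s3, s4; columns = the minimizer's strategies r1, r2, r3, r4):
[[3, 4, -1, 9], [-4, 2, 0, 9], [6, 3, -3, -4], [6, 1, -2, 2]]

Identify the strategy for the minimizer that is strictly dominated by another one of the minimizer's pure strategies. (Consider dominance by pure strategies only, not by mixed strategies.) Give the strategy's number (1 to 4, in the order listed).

The minimizer prefers columns that give the maximizer less. Compare r2 with r3: -1 < 4, 0 < 2, -3 < 3, -2 < 1.
So r3 strictly dominates r2 for the minimizer; r2 is strictly dominated.

2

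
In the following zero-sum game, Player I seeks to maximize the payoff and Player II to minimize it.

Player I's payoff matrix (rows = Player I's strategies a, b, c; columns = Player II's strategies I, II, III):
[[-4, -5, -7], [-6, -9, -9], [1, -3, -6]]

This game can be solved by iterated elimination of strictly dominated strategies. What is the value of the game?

Row a is strictly dominated by row c (1>-4, -3>-5, -6>-7); eliminate a.
Column I is strictly dominated by II for Player II (-9<-6, -3<1); eliminate I.
Row b is strictly dominated by row c (-3>-9, -6>-9); eliminate b.
Column II is strictly dominated by III for Player II (-6<-3); eliminate II.
Only (c, III) remains, with payoff -6.

-6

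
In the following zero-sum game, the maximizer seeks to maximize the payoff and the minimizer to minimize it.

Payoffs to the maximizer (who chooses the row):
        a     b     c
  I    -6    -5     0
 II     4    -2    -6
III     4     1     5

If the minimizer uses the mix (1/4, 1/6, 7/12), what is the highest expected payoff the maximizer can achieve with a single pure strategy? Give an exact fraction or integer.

49/12

I: (-6)·(1/4) + (-5)·(1/6) + (0)·(7/12) = -7/3.
II: (4)·(1/4) + (-2)·(1/6) + (-6)·(7/12) = -17/6.
III: (4)·(1/4) + (1)·(1/6) + (5)·(7/12) = 49/12.
The best pure response is III with expected payoff 49/12.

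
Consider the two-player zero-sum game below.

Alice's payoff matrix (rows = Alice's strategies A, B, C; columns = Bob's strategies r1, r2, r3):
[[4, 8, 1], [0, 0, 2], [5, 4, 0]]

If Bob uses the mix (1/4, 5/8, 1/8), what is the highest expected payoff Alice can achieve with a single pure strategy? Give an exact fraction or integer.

49/8

A: (4)·(1/4) + (8)·(5/8) + (1)·(1/8) = 49/8.
B: (0)·(1/4) + (0)·(5/8) + (2)·(1/8) = 1/4.
C: (5)·(1/4) + (4)·(5/8) + (0)·(1/8) = 15/4.
The best pure response is A with expected payoff 49/8.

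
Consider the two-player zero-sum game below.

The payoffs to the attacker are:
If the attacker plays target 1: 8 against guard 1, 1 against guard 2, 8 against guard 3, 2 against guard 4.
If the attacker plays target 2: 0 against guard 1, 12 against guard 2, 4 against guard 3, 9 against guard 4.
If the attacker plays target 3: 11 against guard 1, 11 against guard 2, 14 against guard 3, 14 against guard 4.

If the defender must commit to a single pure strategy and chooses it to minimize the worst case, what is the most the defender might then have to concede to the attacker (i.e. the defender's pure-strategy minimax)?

11

The worst case (largest entry) in each column is guard 1: 11, guard 2: 12, guard 3: 14, guard 4: 14.
The best (smallest) of these is 11.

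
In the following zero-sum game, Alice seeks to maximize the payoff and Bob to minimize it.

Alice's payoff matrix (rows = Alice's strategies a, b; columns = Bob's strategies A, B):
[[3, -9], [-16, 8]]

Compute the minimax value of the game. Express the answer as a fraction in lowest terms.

Row minima are -9 and -16, so Alice's maximin is -9; column maxima are 3 and 8, so Bob's minimax is 3. These differ, so the equilibrium is in mixed strategies.
Let Alice play a with probability p. Bob is indifferent when 3p − 16(1−p) = −9p + 8(1−p), giving p = 2/3.
Let Bob play A with probability q. Alice is indifferent when 3q − 9(1−q) = −16q + 8(1−q), giving q = 17/36.
The value is 3·(17/36) + (-9)·(19/36) = -10/3.

-10/3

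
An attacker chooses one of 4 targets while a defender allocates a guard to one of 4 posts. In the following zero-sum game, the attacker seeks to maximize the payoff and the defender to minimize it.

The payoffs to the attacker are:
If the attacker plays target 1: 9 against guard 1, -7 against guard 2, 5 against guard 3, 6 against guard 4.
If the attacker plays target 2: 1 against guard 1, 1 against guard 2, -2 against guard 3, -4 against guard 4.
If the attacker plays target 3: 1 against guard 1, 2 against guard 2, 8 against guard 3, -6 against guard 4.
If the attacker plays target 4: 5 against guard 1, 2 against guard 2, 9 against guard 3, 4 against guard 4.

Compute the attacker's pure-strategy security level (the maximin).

2

The worst-case payoff for each row is target 1: -7, target 2: -4, target 3: -6, target 4: 2.
The best of these is 2.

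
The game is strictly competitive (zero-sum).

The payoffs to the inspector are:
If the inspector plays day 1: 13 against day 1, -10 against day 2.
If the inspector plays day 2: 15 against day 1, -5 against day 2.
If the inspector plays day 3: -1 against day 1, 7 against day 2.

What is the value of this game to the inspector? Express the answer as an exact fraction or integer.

25/7

Row day 1 is strictly dominated by row day 2, so the inspector never plays it.
The remaining 2×2 game on (day 2, day 3) × (day 1, day 2) has no saddle point. Let the inspector play day 2 with probability p; indifference gives 15p − (1−p) = −5p + 7(1−p), so p = 2/7.
Similarly the inspectee's optimal q on day 1 is 3/7, and the value is 15·(3/7) + (-5)·(4/7) = 25/7.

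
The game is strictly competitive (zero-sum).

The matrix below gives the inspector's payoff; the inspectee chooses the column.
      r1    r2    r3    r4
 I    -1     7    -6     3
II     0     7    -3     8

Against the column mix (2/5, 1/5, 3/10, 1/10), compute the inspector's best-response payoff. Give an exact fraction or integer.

I: (-1)·(2/5) + (7)·(1/5) + (-6)·(3/10) + (3)·(1/10) = -1/2.
II: (0)·(2/5) + (7)·(1/5) + (-3)·(3/10) + (8)·(1/10) = 13/10.
The best pure response is II with expected payoff 13/10.

13/10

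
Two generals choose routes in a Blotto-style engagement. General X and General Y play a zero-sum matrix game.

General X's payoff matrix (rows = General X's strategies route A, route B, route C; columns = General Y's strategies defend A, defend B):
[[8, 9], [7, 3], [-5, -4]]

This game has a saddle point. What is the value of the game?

8

Row minima: 8, 3, -5 → General X's maximin is 8.
Column maxima: 8, 9 → General Y's minimax is 8.
They coincide at (route A, defend A), so the value is 8.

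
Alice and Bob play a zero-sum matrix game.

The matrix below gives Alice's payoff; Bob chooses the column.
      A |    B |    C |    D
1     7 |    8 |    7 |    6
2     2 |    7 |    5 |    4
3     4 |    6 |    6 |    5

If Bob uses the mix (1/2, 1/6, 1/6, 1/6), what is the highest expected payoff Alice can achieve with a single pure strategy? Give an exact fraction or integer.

1: (7)·(1/2) + (8)·(1/6) + (7)·(1/6) + (6)·(1/6) = 7.
2: (2)·(1/2) + (7)·(1/6) + (5)·(1/6) + (4)·(1/6) = 11/3.
3: (4)·(1/2) + (6)·(1/6) + (6)·(1/6) + (5)·(1/6) = 29/6.
The best pure response is 1 with expected payoff 7.

7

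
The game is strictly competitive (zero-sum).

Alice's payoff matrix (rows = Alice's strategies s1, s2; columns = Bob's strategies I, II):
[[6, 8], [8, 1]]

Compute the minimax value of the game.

Row minima are 6 and 1, so Alice's maximin is 6; column maxima are 8 and 8, so Bob's minimax is 8. These differ, so the equilibrium is in mixed strategies.
Let Alice play s1 with probability p. Bob is indifferent when 6p + 8(1−p) = 8p + (1−p), giving p = 7/9.
Let Bob play I with probability q. Alice is indifferent when 6q + 8(1−q) = 8q + (1−q), giving q = 7/9.
The value is 6·(7/9) + (8)·(2/9) = 58/9.

58/9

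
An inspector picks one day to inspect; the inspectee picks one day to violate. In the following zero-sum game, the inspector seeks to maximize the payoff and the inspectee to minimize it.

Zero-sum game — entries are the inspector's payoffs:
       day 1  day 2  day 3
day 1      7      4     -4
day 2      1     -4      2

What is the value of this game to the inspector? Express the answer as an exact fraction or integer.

Column day 1 is strictly dominated by day 2 for the inspectee (it gives the inspector more in every row).
The remaining 2×2 game on (day 1, day 2) × (day 2, day 3) has no saddle point. Let the inspector play day 1 with probability p; indifference gives 4p − 4(1−p) = −4p + 2(1−p), so p = 3/7.
Similarly the inspectee's optimal q on day 2 is 3/7, and the value is 4·(3/7) + (-4)·(4/7) = -4/7.

-4/7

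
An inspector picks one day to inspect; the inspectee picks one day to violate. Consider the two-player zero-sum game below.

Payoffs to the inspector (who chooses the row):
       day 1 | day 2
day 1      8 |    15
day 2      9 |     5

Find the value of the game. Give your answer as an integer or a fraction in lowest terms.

95/11

Row minima are 8 and 5, so the inspector's maximin is 8; column maxima are 9 and 15, so the inspectee's minimax is 9. These differ, so the equilibrium is in mixed strategies.
Let the inspector play day 1 with probability p. The inspectee is indifferent when 8p + 9(1−p) = 15p + 5(1−p), giving p = 4/11.
Let the inspectee play day 1 with probability q. The inspector is indifferent when 8q + 15(1−q) = 9q + 5(1−q), giving q = 10/11.
The value is 8·(10/11) + (15)·(1/11) = 95/11.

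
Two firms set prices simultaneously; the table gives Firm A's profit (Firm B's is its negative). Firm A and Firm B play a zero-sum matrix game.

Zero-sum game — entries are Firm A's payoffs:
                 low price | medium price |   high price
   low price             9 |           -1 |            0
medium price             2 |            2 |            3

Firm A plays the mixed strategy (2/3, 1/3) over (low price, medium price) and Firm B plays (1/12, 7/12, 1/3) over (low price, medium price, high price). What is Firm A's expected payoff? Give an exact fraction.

8/9

Against (1/12, 7/12, 1/3), each row's expected payoff is low price: 1/6; medium price: 7/3.
Taking the (2/3, 1/3)-weighted average: (2/3)·(1/6) + (1/3)·(7/3) = 8/9.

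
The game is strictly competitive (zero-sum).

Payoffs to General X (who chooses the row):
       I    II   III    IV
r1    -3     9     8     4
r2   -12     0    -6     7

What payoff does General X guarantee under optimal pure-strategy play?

Row minima: -3, -12 → General X's maximin is -3.
Column maxima: -3, 9, 8, 7 → General Y's minimax is -3.
They coincide at (r1, I), so the value is -3.

-3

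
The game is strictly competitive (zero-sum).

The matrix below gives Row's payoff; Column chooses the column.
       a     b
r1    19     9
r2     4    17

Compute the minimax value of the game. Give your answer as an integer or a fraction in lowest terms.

287/23

Row minima are 9 and 4, so Row's maximin is 9; column maxima are 19 and 17, so Column's minimax is 17. These differ, so the equilibrium is in mixed strategies.
Let Row play r1 with probability p. Column is indifferent when 19p + 4(1−p) = 9p + 17(1−p), giving p = 13/23.
Let Column play a with probability q. Row is indifferent when 19q + 9(1−q) = 4q + 17(1−q), giving q = 8/23.
The value is 19·(8/23) + (9)·(15/23) = 287/23.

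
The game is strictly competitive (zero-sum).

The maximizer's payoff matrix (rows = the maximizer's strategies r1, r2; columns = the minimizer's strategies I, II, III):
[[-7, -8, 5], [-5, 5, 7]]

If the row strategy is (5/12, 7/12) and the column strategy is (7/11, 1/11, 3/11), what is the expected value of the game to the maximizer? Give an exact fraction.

-91/44

Against (7/11, 1/11, 3/11), each row's expected payoff is r1: -42/11; r2: -9/11.
Taking the (5/12, 7/12)-weighted average: (5/12)·(-42/11) + (7/12)·(-9/11) = -91/44.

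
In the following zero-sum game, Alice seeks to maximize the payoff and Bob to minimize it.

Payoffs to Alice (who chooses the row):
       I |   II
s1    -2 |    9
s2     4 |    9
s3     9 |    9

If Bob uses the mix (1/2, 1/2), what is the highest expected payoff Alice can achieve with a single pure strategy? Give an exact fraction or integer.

9

s1: (-2)·(1/2) + (9)·(1/2) = 7/2.
s2: (4)·(1/2) + (9)·(1/2) = 13/2.
s3: (9)·(1/2) + (9)·(1/2) = 9.
The best pure response is s3 with expected payoff 9.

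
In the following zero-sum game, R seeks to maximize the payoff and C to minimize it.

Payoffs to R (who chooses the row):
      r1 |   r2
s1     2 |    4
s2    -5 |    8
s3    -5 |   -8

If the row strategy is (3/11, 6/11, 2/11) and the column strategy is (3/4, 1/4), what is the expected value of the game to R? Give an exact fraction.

-29/22

Against (3/4, 1/4), each row's expected payoff is s1: 5/2; s2: -7/4; s3: -23/4.
Taking the (3/11, 6/11, 2/11)-weighted average: (3/11)·(5/2) + (6/11)·(-7/4) + (2/11)·(-23/4) = -29/22.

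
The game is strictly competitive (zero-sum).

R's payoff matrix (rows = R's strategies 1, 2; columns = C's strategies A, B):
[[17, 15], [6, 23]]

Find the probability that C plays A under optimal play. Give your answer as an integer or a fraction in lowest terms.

8/19

Row minima are 15 and 6, so R's maximin is 15; column maxima are 17 and 23, so C's minimax is 17. These differ, so the equilibrium is in mixed strategies.
Let C play A with probability q. R is indifferent when 17q + 15(1−q) = 6q + 23(1−q), giving q = 8/19.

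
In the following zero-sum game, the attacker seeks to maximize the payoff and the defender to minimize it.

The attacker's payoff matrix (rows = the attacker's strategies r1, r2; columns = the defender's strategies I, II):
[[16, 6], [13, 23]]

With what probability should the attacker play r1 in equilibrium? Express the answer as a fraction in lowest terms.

1/2

Row minima are 6 and 13, so the attacker's maximin is 13; column maxima are 16 and 23, so the defender's minimax is 16. These differ, so the equilibrium is in mixed strategies.
Let the attacker play r1 with probability p. The defender is indifferent when 16p + 13(1−p) = 6p + 23(1−p), giving p = 1/2.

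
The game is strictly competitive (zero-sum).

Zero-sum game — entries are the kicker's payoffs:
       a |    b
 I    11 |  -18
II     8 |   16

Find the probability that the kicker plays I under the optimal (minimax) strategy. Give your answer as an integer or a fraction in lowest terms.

8/37

Row minima are -18 and 8, so the kicker's maximin is 8; column maxima are 11 and 16, so the goalkeeper's minimax is 11. These differ, so the equilibrium is in mixed strategies.
Let the kicker play I with probability p. The goalkeeper is indifferent when 11p + 8(1−p) = −18p + 16(1−p), giving p = 8/37.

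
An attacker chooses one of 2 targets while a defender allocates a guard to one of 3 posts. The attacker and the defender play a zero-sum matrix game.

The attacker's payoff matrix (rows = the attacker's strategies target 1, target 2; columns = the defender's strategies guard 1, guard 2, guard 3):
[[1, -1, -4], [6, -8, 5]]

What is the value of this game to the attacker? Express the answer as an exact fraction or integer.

-37/16

Column guard 1 is strictly dominated by guard 3 for the defender (it gives the attacker more in every row).
The remaining 2×2 game on (target 1, target 2) × (guard 2, guard 3) has no saddle point. Let the attacker play target 1 with probability p; indifference gives −p − 8(1−p) = −4p + 5(1−p), so p = 13/16.
Similarly the defender's optimal q on guard 2 is 9/16, and the value is -1·(9/16) + (-4)·(7/16) = -37/16.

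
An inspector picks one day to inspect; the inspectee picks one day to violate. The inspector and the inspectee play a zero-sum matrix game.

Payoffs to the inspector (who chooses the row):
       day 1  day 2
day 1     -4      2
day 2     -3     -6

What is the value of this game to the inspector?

-10/3

Row minima are -4 and -6, so the inspector's maximin is -4; column maxima are -3 and 2, so the inspectee's minimax is -3. These differ, so the equilibrium is in mixed strategies.
Let the inspector play day 1 with probability p. The inspectee is indifferent when −4p − 3(1−p) = 2p − 6(1−p), giving p = 1/3.
Let the inspectee play day 1 with probability q. The inspector is indifferent when −4q + 2(1−q) = −3q − 6(1−q), giving q = 8/9.
The value is -4·(8/9) + (2)·(1/9) = -10/3.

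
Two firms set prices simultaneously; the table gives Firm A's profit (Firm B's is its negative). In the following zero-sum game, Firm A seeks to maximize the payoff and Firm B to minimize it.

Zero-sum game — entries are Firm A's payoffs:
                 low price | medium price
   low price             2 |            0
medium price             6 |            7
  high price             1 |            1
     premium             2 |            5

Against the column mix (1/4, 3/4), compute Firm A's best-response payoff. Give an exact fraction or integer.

low price: (2)·(1/4) + (0)·(3/4) = 1/2.
medium price: (6)·(1/4) + (7)·(3/4) = 27/4.
high price: (1)·(1/4) + (1)·(3/4) = 1.
premium: (2)·(1/4) + (5)·(3/4) = 17/4.
The best pure response is medium price with expected payoff 27/4.

27/4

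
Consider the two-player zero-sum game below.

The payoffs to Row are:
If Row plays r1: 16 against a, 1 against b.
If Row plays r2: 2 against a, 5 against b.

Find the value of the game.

Row minima are 1 and 2, so Row's maximin is 2; column maxima are 16 and 5, so Column's minimax is 5. These differ, so the equilibrium is in mixed strategies.
Let Row play r1 with probability p. Column is indifferent when 16p + 2(1−p) = p + 5(1−p), giving p = 1/6.
Let Column play a with probability q. Row is indifferent when 16q + (1−q) = 2q + 5(1−q), giving q = 2/9.
The value is 16·(2/9) + (1)·(7/9) = 13/3.

13/3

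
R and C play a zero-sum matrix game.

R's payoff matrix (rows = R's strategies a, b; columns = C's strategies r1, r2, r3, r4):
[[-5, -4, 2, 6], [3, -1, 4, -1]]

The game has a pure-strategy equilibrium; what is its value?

-1

Row minima: -5, -1 → R's maximin is -1.
Column maxima: 3, -1, 4, 6 → C's minimax is -1.
They coincide at (b, r2), so the value is -1.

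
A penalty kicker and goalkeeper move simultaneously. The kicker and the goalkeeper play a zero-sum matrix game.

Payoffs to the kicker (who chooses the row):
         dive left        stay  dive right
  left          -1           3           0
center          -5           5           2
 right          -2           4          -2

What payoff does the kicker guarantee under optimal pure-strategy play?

-1

Row minima: -1, -5, -2 → the kicker's maximin is -1.
Column maxima: -1, 5, 2 → the goalkeeper's minimax is -1.
They coincide at (left, dive left), so the value is -1.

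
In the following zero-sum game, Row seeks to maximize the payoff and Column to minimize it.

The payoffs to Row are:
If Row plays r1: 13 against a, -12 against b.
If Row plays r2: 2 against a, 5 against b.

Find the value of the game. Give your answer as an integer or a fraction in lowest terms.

Row minima are -12 and 2, so Row's maximin is 2; column maxima are 13 and 5, so Column's minimax is 5. These differ, so the equilibrium is in mixed strategies.
Let Row play r1 with probability p. Column is indifferent when 13p + 2(1−p) = −12p + 5(1−p), giving p = 3/28.
Let Column play a with probability q. Row is indifferent when 13q − 12(1−q) = 2q + 5(1−q), giving q = 17/28.
The value is 13·(17/28) + (-12)·(11/28) = 89/28.

89/28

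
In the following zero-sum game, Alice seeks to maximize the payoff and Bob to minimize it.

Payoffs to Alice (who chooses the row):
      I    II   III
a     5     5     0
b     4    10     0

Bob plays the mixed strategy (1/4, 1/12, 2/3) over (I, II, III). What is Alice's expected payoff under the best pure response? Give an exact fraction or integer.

11/6

a: (5)·(1/4) + (5)·(1/12) + (0)·(2/3) = 5/3.
b: (4)·(1/4) + (10)·(1/12) + (0)·(2/3) = 11/6.
The best pure response is b with expected payoff 11/6.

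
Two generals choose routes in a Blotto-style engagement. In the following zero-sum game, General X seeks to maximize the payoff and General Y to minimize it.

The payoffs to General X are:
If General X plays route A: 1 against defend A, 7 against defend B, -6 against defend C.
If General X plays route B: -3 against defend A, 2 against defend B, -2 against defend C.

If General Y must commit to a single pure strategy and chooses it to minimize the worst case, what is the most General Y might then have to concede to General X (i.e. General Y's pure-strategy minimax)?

-2

The worst case (largest entry) in each column is defend A: 1, defend B: 7, defend C: -2.
The best (smallest) of these is -2.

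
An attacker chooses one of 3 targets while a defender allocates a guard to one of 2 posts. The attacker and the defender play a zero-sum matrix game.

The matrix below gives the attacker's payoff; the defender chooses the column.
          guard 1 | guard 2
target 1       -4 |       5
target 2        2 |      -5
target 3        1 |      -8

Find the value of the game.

Row target 3 is strictly dominated by row target 2, so the attacker never plays it.
The remaining 2×2 game on (target 1, target 2) × (guard 1, guard 2) has no saddle point. Let the attacker play target 1 with probability p; indifference gives −4p + 2(1−p) = 5p − 5(1−p), so p = 7/16.
Similarly the defender's optimal q on guard 1 is 5/8, and the value is -4·(5/8) + (5)·(3/8) = -5/8.

-5/8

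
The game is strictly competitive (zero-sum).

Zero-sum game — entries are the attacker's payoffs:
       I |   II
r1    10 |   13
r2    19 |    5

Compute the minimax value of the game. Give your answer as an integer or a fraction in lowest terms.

197/17

Row minima are 10 and 5, so the attacker's maximin is 10; column maxima are 19 and 13, so the defender's minimax is 13. These differ, so the equilibrium is in mixed strategies.
Let the attacker play r1 with probability p. The defender is indifferent when 10p + 19(1−p) = 13p + 5(1−p), giving p = 14/17.
Let the defender play I with probability q. The attacker is indifferent when 10q + 13(1−q) = 19q + 5(1−q), giving q = 8/17.
The value is 10·(8/17) + (13)·(9/17) = 197/17.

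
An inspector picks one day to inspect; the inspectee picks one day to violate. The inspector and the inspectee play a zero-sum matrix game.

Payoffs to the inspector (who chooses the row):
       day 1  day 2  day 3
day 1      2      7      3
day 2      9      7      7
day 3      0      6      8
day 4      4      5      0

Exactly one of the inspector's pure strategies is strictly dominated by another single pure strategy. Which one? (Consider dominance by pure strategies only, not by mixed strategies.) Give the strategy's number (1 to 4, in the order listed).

4

Compare day 4 with day 2: 9 > 4, 7 > 5, 7 > 0.
So day 2 strictly dominates day 4 for the inspector; day 4 is strictly dominated.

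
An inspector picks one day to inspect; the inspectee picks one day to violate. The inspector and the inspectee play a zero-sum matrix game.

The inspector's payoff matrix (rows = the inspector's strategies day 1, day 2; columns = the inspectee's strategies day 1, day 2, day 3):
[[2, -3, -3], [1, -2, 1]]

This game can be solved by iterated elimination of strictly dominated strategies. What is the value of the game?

Column day 1 is strictly dominated by day 2 for the inspectee (-3<2, -2<1); eliminate day 1.
Row day 1 is strictly dominated by row day 2 (-2>-3, 1>-3); eliminate day 1.
Column day 3 is strictly dominated by day 2 for the inspectee (-2<1); eliminate day 3.
Only (day 2, day 2) remains, with payoff -2.

-2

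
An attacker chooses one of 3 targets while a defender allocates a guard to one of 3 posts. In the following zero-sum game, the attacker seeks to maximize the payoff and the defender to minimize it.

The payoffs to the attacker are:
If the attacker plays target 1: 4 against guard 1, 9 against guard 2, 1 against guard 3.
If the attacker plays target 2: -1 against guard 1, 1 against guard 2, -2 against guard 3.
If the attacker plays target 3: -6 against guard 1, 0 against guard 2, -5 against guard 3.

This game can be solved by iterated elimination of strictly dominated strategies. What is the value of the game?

1

Row target 2 is strictly dominated by row target 1 (4>-1, 9>1, 1>-2); eliminate target 2.
Row target 3 is strictly dominated by row target 1 (4>-6, 9>0, 1>-5); eliminate target 3.
Column guard 2 is strictly dominated by guard 1 for the defender (4<9); eliminate guard 2.
Column guard 1 is strictly dominated by guard 3 for the defender (1<4); eliminate guard 1.
Only (target 1, guard 3) remains, with payoff 1.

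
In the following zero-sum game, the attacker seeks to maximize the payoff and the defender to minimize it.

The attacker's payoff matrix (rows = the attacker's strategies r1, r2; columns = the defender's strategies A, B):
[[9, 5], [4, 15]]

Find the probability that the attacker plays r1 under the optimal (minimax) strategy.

Row minima are 5 and 4, so the attacker's maximin is 5; column maxima are 9 and 15, so the defender's minimax is 9. These differ, so the equilibrium is in mixed strategies.
Let the attacker play r1 with probability p. The defender is indifferent when 9p + 4(1−p) = 5p + 15(1−p), giving p = 11/15.

11/15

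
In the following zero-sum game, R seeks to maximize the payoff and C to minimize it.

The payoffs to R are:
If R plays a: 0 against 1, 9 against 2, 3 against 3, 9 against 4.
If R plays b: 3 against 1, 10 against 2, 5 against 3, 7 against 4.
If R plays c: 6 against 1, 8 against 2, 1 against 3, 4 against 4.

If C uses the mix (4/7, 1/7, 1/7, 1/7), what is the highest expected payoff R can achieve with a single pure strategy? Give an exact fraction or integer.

37/7

a: (0)·(4/7) + (9)·(1/7) + (3)·(1/7) + (9)·(1/7) = 3.
b: (3)·(4/7) + (10)·(1/7) + (5)·(1/7) + (7)·(1/7) = 34/7.
c: (6)·(4/7) + (8)·(1/7) + (1)·(1/7) + (4)·(1/7) = 37/7.
The best pure response is c with expected payoff 37/7.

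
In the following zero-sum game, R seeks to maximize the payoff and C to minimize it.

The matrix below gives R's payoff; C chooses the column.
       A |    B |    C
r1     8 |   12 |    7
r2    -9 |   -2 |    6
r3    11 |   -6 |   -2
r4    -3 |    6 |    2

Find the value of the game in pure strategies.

Row minima: 7, -9, -6, -3 → R's maximin is 7.
Column maxima: 11, 12, 7 → C's minimax is 7.
They coincide at (r1, C), so the value is 7.

7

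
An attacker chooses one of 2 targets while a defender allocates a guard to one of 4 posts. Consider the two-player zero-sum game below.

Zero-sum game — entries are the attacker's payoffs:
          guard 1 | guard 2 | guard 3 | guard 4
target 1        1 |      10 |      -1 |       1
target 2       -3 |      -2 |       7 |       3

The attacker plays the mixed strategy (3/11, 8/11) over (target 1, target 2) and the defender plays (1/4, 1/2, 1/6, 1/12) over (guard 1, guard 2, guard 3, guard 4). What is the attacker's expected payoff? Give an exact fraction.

7/6

Against (1/4, 1/2, 1/6, 1/12), each row's expected payoff is target 1: 31/6; target 2: -1/3.
Taking the (3/11, 8/11)-weighted average: (3/11)·(31/6) + (8/11)·(-1/3) = 7/6.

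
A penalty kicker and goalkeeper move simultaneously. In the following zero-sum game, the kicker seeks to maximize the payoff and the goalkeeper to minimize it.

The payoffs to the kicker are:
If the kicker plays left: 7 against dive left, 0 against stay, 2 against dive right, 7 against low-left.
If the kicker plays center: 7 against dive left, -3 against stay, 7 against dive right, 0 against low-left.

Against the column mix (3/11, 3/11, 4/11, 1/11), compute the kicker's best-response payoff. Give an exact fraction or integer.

40/11

left: (7)·(3/11) + (0)·(3/11) + (2)·(4/11) + (7)·(1/11) = 36/11.
center: (7)·(3/11) + (-3)·(3/11) + (7)·(4/11) + (0)·(1/11) = 40/11.
The best pure response is center with expected payoff 40/11.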